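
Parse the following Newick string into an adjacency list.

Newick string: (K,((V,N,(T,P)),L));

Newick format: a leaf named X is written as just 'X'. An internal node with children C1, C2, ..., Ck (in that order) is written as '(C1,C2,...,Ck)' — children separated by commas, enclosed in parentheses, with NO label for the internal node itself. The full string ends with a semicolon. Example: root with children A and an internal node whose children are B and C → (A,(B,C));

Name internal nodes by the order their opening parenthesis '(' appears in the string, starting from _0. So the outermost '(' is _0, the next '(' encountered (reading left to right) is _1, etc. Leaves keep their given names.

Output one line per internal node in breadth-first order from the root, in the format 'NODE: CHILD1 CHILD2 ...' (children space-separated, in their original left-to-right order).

Answer: _0: K _1
_1: _2 L
_2: V N _3
_3: T P

Derivation:
Input: (K,((V,N,(T,P)),L));
Scanning left-to-right, naming '(' by encounter order:
  pos 0: '(' -> open internal node _0 (depth 1)
  pos 3: '(' -> open internal node _1 (depth 2)
  pos 4: '(' -> open internal node _2 (depth 3)
  pos 9: '(' -> open internal node _3 (depth 4)
  pos 13: ')' -> close internal node _3 (now at depth 3)
  pos 14: ')' -> close internal node _2 (now at depth 2)
  pos 17: ')' -> close internal node _1 (now at depth 1)
  pos 18: ')' -> close internal node _0 (now at depth 0)
Total internal nodes: 4
BFS adjacency from root:
  _0: K _1
  _1: _2 L
  _2: V N _3
  _3: T P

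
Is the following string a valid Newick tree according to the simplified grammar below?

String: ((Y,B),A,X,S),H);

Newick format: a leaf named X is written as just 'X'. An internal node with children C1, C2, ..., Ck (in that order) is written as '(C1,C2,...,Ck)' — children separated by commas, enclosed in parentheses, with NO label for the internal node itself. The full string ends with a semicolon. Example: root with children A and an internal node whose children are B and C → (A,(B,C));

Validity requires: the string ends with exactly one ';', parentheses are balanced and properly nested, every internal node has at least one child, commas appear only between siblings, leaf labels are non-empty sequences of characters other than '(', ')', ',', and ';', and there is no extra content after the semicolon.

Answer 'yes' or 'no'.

Answer: no

Derivation:
Input: ((Y,B),A,X,S),H);
Paren balance: 2 '(' vs 3 ')' MISMATCH
Ends with single ';': True
Full parse: FAILS (extra content after tree at pos 13)
Valid: False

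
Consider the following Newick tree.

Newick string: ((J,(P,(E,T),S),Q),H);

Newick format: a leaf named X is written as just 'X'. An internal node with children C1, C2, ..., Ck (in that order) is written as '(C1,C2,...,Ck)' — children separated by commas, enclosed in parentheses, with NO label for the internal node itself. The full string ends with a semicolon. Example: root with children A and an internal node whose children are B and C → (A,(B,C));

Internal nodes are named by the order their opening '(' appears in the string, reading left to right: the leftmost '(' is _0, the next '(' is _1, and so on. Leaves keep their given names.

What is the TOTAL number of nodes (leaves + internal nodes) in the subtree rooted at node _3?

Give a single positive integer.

Answer: 3

Derivation:
Newick: ((J,(P,(E,T),S),Q),H);
Locate _3: it is the '(' at position 7 (the 4th '(' reading left to right).
Query: subtree rooted at _3
_3: subtree_size = 1 + 2
  E: subtree_size = 1 + 0
  T: subtree_size = 1 + 0
Total subtree size of _3: 3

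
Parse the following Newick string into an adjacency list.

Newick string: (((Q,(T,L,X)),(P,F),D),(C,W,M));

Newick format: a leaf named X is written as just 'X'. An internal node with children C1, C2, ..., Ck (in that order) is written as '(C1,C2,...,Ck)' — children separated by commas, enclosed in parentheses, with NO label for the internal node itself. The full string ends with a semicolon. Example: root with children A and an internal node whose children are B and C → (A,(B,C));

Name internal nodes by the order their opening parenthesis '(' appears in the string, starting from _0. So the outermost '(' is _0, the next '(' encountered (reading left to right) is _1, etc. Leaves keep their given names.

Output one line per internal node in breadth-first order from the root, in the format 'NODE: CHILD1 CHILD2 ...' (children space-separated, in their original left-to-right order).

Input: (((Q,(T,L,X)),(P,F),D),(C,W,M));
Scanning left-to-right, naming '(' by encounter order:
  pos 0: '(' -> open internal node _0 (depth 1)
  pos 1: '(' -> open internal node _1 (depth 2)
  pos 2: '(' -> open internal node _2 (depth 3)
  pos 5: '(' -> open internal node _3 (depth 4)
  pos 11: ')' -> close internal node _3 (now at depth 3)
  pos 12: ')' -> close internal node _2 (now at depth 2)
  pos 14: '(' -> open internal node _4 (depth 3)
  pos 18: ')' -> close internal node _4 (now at depth 2)
  pos 21: ')' -> close internal node _1 (now at depth 1)
  pos 23: '(' -> open internal node _5 (depth 2)
  pos 29: ')' -> close internal node _5 (now at depth 1)
  pos 30: ')' -> close internal node _0 (now at depth 0)
Total internal nodes: 6
BFS adjacency from root:
  _0: _1 _5
  _1: _2 _4 D
  _5: C W M
  _2: Q _3
  _4: P F
  _3: T L X

Answer: _0: _1 _5
_1: _2 _4 D
_5: C W M
_2: Q _3
_4: P F
_3: T L X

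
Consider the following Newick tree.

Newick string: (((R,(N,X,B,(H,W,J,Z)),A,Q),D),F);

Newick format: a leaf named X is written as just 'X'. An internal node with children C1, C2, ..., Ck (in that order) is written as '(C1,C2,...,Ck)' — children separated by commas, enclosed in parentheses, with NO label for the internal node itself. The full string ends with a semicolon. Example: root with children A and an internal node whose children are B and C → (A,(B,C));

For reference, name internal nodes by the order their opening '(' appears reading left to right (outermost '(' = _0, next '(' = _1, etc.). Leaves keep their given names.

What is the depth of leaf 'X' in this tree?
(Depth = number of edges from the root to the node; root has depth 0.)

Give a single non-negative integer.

Newick: (((R,(N,X,B,(H,W,J,Z)),A,Q),D),F);
Naming internals by '(' encounter order: outermost '(' = _0, next = _1, ...
Query node: X
Path from root: _0 -> _1 -> _2 -> _3 -> X
Depth of X: 4 (number of edges from root)

Answer: 4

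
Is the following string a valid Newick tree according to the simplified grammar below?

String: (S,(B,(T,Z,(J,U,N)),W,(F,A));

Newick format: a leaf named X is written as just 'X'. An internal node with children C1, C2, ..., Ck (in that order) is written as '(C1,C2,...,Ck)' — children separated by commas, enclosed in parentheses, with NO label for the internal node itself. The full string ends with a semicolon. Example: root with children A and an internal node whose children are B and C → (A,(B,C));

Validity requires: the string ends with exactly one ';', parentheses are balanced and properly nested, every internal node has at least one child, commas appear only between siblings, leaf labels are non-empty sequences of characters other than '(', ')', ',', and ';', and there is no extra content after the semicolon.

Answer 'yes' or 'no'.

Input: (S,(B,(T,Z,(J,U,N)),W,(F,A));
Paren balance: 5 '(' vs 4 ')' MISMATCH
Ends with single ';': True
Full parse: FAILS (expected , or ) at pos 28)
Valid: False

Answer: no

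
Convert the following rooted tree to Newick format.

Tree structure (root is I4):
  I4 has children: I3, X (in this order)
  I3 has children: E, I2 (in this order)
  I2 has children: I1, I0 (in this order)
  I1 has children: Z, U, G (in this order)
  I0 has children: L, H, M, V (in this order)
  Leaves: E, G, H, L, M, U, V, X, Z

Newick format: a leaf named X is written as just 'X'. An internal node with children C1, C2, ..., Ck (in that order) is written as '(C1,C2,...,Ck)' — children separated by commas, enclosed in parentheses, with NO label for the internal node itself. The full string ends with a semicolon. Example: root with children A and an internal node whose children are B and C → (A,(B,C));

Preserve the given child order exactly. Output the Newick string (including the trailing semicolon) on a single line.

internal I4 with children ['I3', 'X']
  internal I3 with children ['E', 'I2']
    leaf 'E' → 'E'
    internal I2 with children ['I1', 'I0']
      internal I1 with children ['Z', 'U', 'G']
        leaf 'Z' → 'Z'
        leaf 'U' → 'U'
        leaf 'G' → 'G'
      → '(Z,U,G)'
      internal I0 with children ['L', 'H', 'M', 'V']
        leaf 'L' → 'L'
        leaf 'H' → 'H'
        leaf 'M' → 'M'
        leaf 'V' → 'V'
      → '(L,H,M,V)'
    → '((Z,U,G),(L,H,M,V))'
  → '(E,((Z,U,G),(L,H,M,V)))'
  leaf 'X' → 'X'
→ '((E,((Z,U,G),(L,H,M,V))),X)'
Final: ((E,((Z,U,G),(L,H,M,V))),X);

Answer: ((E,((Z,U,G),(L,H,M,V))),X);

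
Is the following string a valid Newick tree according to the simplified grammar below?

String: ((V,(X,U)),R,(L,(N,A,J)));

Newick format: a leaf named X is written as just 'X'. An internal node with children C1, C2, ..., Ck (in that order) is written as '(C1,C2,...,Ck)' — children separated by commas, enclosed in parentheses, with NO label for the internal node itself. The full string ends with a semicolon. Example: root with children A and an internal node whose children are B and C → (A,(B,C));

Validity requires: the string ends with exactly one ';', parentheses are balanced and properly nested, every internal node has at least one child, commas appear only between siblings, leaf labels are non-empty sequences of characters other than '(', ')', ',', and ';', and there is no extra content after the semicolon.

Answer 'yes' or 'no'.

Answer: yes

Derivation:
Input: ((V,(X,U)),R,(L,(N,A,J)));
Paren balance: 5 '(' vs 5 ')' OK
Ends with single ';': True
Full parse: OK
Valid: True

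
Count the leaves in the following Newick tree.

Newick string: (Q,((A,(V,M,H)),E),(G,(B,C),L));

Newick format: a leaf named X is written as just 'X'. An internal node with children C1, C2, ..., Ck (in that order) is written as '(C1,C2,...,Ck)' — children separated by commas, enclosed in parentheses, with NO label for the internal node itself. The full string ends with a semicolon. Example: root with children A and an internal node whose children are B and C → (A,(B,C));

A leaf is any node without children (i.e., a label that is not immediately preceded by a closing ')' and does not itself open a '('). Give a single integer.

Newick: (Q,((A,(V,M,H)),E),(G,(B,C),L));
Scan left-to-right; a leaf is any maximal label run not followed by '(':
  pos 1: leaf 'Q' → count = 1
  pos 5: leaf 'A' → count = 2
  pos 8: leaf 'V' → count = 3
  pos 10: leaf 'M' → count = 4
  pos 12: leaf 'H' → count = 5
  pos 16: leaf 'E' → count = 6
  pos 20: leaf 'G' → count = 7
  pos 23: leaf 'B' → count = 8
  pos 25: leaf 'C' → count = 9
  pos 28: leaf 'L' → count = 10
Total leaves: 10

Answer: 10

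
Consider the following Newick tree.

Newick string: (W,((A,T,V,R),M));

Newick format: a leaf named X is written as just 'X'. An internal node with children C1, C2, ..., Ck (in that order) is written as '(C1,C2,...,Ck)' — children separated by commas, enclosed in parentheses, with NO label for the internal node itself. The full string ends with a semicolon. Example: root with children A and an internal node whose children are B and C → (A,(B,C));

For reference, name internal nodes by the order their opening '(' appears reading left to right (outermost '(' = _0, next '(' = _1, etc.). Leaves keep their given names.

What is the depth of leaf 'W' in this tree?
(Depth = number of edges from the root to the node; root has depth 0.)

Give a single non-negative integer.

Newick: (W,((A,T,V,R),M));
Naming internals by '(' encounter order: outermost '(' = _0, next = _1, ...
Query node: W
Path from root: _0 -> W
Depth of W: 1 (number of edges from root)

Answer: 1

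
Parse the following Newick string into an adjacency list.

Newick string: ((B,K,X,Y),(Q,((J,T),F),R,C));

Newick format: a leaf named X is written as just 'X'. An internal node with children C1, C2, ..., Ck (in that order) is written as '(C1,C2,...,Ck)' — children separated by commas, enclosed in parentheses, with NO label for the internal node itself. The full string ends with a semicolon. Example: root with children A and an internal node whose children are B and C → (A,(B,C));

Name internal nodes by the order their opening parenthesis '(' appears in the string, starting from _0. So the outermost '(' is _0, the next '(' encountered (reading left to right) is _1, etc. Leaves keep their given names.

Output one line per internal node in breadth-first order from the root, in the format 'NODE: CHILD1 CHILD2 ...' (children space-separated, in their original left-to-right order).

Input: ((B,K,X,Y),(Q,((J,T),F),R,C));
Scanning left-to-right, naming '(' by encounter order:
  pos 0: '(' -> open internal node _0 (depth 1)
  pos 1: '(' -> open internal node _1 (depth 2)
  pos 9: ')' -> close internal node _1 (now at depth 1)
  pos 11: '(' -> open internal node _2 (depth 2)
  pos 14: '(' -> open internal node _3 (depth 3)
  pos 15: '(' -> open internal node _4 (depth 4)
  pos 19: ')' -> close internal node _4 (now at depth 3)
  pos 22: ')' -> close internal node _3 (now at depth 2)
  pos 27: ')' -> close internal node _2 (now at depth 1)
  pos 28: ')' -> close internal node _0 (now at depth 0)
Total internal nodes: 5
BFS adjacency from root:
  _0: _1 _2
  _1: B K X Y
  _2: Q _3 R C
  _3: _4 F
  _4: J T

Answer: _0: _1 _2
_1: B K X Y
_2: Q _3 R C
_3: _4 F
_4: J T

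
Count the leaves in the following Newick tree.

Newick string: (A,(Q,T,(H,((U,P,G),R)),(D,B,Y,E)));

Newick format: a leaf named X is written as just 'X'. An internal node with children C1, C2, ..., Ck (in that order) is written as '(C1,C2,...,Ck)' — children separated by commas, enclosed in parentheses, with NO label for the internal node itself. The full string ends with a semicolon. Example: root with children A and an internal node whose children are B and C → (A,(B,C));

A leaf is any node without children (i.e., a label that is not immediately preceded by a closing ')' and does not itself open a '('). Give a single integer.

Answer: 12

Derivation:
Newick: (A,(Q,T,(H,((U,P,G),R)),(D,B,Y,E)));
Scan left-to-right; a leaf is any maximal label run not followed by '(':
  pos 1: leaf 'A' → count = 1
  pos 4: leaf 'Q' → count = 2
  pos 6: leaf 'T' → count = 3
  pos 9: leaf 'H' → count = 4
  pos 13: leaf 'U' → count = 5
  pos 15: leaf 'P' → count = 6
  pos 17: leaf 'G' → count = 7
  pos 20: leaf 'R' → count = 8
  pos 25: leaf 'D' → count = 9
  pos 27: leaf 'B' → count = 10
  pos 29: leaf 'Y' → count = 11
  pos 31: leaf 'E' → count = 12
Total leaves: 12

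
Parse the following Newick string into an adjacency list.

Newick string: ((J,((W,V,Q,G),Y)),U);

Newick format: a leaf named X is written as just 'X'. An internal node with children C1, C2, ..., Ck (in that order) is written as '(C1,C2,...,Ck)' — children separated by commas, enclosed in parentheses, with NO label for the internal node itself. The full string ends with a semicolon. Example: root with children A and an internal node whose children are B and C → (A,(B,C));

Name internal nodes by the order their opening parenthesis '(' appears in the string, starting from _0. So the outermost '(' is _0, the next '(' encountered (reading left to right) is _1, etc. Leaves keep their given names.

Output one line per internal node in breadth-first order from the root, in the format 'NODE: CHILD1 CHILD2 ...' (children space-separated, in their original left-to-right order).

Answer: _0: _1 U
_1: J _2
_2: _3 Y
_3: W V Q G

Derivation:
Input: ((J,((W,V,Q,G),Y)),U);
Scanning left-to-right, naming '(' by encounter order:
  pos 0: '(' -> open internal node _0 (depth 1)
  pos 1: '(' -> open internal node _1 (depth 2)
  pos 4: '(' -> open internal node _2 (depth 3)
  pos 5: '(' -> open internal node _3 (depth 4)
  pos 13: ')' -> close internal node _3 (now at depth 3)
  pos 16: ')' -> close internal node _2 (now at depth 2)
  pos 17: ')' -> close internal node _1 (now at depth 1)
  pos 20: ')' -> close internal node _0 (now at depth 0)
Total internal nodes: 4
BFS adjacency from root:
  _0: _1 U
  _1: J _2
  _2: _3 Y
  _3: W V Q G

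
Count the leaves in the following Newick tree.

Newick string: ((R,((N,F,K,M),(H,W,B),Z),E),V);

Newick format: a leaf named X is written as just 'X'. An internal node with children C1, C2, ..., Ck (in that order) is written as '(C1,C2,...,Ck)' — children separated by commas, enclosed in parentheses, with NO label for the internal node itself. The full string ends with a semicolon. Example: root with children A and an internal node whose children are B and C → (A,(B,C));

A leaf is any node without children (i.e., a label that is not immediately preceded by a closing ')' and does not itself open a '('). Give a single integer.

Newick: ((R,((N,F,K,M),(H,W,B),Z),E),V);
Scan left-to-right; a leaf is any maximal label run not followed by '(':
  pos 2: leaf 'R' → count = 1
  pos 6: leaf 'N' → count = 2
  pos 8: leaf 'F' → count = 3
  pos 10: leaf 'K' → count = 4
  pos 12: leaf 'M' → count = 5
  pos 16: leaf 'H' → count = 6
  pos 18: leaf 'W' → count = 7
  pos 20: leaf 'B' → count = 8
  pos 23: leaf 'Z' → count = 9
  pos 26: leaf 'E' → count = 10
  pos 29: leaf 'V' → count = 11
Total leaves: 11

Answer: 11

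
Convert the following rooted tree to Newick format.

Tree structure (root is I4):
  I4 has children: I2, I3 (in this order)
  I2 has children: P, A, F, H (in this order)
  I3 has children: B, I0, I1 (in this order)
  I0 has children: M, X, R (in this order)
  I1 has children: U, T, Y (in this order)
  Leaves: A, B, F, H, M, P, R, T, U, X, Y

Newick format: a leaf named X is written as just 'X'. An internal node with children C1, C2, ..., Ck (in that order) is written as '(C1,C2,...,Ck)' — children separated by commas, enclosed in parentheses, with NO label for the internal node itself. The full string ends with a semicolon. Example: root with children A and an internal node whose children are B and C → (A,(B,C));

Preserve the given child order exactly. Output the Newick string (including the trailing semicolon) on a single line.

internal I4 with children ['I2', 'I3']
  internal I2 with children ['P', 'A', 'F', 'H']
    leaf 'P' → 'P'
    leaf 'A' → 'A'
    leaf 'F' → 'F'
    leaf 'H' → 'H'
  → '(P,A,F,H)'
  internal I3 with children ['B', 'I0', 'I1']
    leaf 'B' → 'B'
    internal I0 with children ['M', 'X', 'R']
      leaf 'M' → 'M'
      leaf 'X' → 'X'
      leaf 'R' → 'R'
    → '(M,X,R)'
    internal I1 with children ['U', 'T', 'Y']
      leaf 'U' → 'U'
      leaf 'T' → 'T'
      leaf 'Y' → 'Y'
    → '(U,T,Y)'
  → '(B,(M,X,R),(U,T,Y))'
→ '((P,A,F,H),(B,(M,X,R),(U,T,Y)))'
Final: ((P,A,F,H),(B,(M,X,R),(U,T,Y)));

Answer: ((P,A,F,H),(B,(M,X,R),(U,T,Y)));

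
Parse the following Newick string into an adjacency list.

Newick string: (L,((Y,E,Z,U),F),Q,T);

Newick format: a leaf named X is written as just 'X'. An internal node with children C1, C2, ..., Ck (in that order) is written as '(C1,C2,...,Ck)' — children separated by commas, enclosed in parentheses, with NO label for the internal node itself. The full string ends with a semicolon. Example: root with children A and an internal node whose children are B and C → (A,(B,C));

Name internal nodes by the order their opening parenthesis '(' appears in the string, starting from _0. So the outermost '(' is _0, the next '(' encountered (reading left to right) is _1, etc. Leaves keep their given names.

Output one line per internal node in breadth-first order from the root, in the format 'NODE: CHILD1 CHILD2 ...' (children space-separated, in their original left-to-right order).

Input: (L,((Y,E,Z,U),F),Q,T);
Scanning left-to-right, naming '(' by encounter order:
  pos 0: '(' -> open internal node _0 (depth 1)
  pos 3: '(' -> open internal node _1 (depth 2)
  pos 4: '(' -> open internal node _2 (depth 3)
  pos 12: ')' -> close internal node _2 (now at depth 2)
  pos 15: ')' -> close internal node _1 (now at depth 1)
  pos 20: ')' -> close internal node _0 (now at depth 0)
Total internal nodes: 3
BFS adjacency from root:
  _0: L _1 Q T
  _1: _2 F
  _2: Y E Z U

Answer: _0: L _1 Q T
_1: _2 F
_2: Y E Z U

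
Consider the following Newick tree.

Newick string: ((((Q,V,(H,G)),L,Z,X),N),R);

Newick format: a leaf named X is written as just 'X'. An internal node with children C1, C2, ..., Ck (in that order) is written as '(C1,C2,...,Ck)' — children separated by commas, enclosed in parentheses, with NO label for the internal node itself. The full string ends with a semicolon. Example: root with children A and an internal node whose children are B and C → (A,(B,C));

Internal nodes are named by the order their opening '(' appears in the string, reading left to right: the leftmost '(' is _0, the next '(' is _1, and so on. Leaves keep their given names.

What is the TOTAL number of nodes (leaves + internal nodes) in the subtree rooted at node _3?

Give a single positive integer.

Answer: 6

Derivation:
Newick: ((((Q,V,(H,G)),L,Z,X),N),R);
Locate _3: it is the '(' at position 3 (the 4th '(' reading left to right).
Query: subtree rooted at _3
_3: subtree_size = 1 + 5
  Q: subtree_size = 1 + 0
  V: subtree_size = 1 + 0
  _4: subtree_size = 1 + 2
    H: subtree_size = 1 + 0
    G: subtree_size = 1 + 0
Total subtree size of _3: 6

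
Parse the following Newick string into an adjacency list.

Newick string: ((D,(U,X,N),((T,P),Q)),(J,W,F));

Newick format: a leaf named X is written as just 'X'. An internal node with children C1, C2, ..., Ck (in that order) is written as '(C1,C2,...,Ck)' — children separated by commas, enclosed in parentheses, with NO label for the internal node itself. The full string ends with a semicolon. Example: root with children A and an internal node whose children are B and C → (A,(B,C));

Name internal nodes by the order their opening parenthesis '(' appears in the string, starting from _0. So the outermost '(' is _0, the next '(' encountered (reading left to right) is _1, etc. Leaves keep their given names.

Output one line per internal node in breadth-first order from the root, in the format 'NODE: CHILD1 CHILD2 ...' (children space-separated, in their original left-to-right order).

Input: ((D,(U,X,N),((T,P),Q)),(J,W,F));
Scanning left-to-right, naming '(' by encounter order:
  pos 0: '(' -> open internal node _0 (depth 1)
  pos 1: '(' -> open internal node _1 (depth 2)
  pos 4: '(' -> open internal node _2 (depth 3)
  pos 10: ')' -> close internal node _2 (now at depth 2)
  pos 12: '(' -> open internal node _3 (depth 3)
  pos 13: '(' -> open internal node _4 (depth 4)
  pos 17: ')' -> close internal node _4 (now at depth 3)
  pos 20: ')' -> close internal node _3 (now at depth 2)
  pos 21: ')' -> close internal node _1 (now at depth 1)
  pos 23: '(' -> open internal node _5 (depth 2)
  pos 29: ')' -> close internal node _5 (now at depth 1)
  pos 30: ')' -> close internal node _0 (now at depth 0)
Total internal nodes: 6
BFS adjacency from root:
  _0: _1 _5
  _1: D _2 _3
  _5: J W F
  _2: U X N
  _3: _4 Q
  _4: T P

Answer: _0: _1 _5
_1: D _2 _3
_5: J W F
_2: U X N
_3: _4 Q
_4: T P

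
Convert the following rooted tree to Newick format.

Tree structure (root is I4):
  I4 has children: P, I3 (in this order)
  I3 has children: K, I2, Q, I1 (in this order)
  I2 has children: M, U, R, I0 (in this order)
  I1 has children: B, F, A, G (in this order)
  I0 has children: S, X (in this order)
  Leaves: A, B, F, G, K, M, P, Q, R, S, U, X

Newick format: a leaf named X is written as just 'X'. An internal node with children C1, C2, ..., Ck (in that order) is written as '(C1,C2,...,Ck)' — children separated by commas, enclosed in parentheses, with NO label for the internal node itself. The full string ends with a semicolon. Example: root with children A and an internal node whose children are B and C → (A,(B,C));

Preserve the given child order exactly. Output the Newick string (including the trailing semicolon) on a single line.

internal I4 with children ['P', 'I3']
  leaf 'P' → 'P'
  internal I3 with children ['K', 'I2', 'Q', 'I1']
    leaf 'K' → 'K'
    internal I2 with children ['M', 'U', 'R', 'I0']
      leaf 'M' → 'M'
      leaf 'U' → 'U'
      leaf 'R' → 'R'
      internal I0 with children ['S', 'X']
        leaf 'S' → 'S'
        leaf 'X' → 'X'
      → '(S,X)'
    → '(M,U,R,(S,X))'
    leaf 'Q' → 'Q'
    internal I1 with children ['B', 'F', 'A', 'G']
      leaf 'B' → 'B'
      leaf 'F' → 'F'
      leaf 'A' → 'A'
      leaf 'G' → 'G'
    → '(B,F,A,G)'
  → '(K,(M,U,R,(S,X)),Q,(B,F,A,G))'
→ '(P,(K,(M,U,R,(S,X)),Q,(B,F,A,G)))'
Final: (P,(K,(M,U,R,(S,X)),Q,(B,F,A,G)));

Answer: (P,(K,(M,U,R,(S,X)),Q,(B,F,A,G)));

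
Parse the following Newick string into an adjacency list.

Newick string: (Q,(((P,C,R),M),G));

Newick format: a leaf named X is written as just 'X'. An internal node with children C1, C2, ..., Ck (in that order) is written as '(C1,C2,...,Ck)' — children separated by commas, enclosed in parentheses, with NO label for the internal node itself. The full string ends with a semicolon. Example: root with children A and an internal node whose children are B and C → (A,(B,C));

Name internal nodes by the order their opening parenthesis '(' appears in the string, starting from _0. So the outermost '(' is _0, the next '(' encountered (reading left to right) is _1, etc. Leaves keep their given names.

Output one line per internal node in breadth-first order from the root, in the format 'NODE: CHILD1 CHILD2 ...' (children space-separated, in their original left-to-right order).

Answer: _0: Q _1
_1: _2 G
_2: _3 M
_3: P C R

Derivation:
Input: (Q,(((P,C,R),M),G));
Scanning left-to-right, naming '(' by encounter order:
  pos 0: '(' -> open internal node _0 (depth 1)
  pos 3: '(' -> open internal node _1 (depth 2)
  pos 4: '(' -> open internal node _2 (depth 3)
  pos 5: '(' -> open internal node _3 (depth 4)
  pos 11: ')' -> close internal node _3 (now at depth 3)
  pos 14: ')' -> close internal node _2 (now at depth 2)
  pos 17: ')' -> close internal node _1 (now at depth 1)
  pos 18: ')' -> close internal node _0 (now at depth 0)
Total internal nodes: 4
BFS adjacency from root:
  _0: Q _1
  _1: _2 G
  _2: _3 M
  _3: P C R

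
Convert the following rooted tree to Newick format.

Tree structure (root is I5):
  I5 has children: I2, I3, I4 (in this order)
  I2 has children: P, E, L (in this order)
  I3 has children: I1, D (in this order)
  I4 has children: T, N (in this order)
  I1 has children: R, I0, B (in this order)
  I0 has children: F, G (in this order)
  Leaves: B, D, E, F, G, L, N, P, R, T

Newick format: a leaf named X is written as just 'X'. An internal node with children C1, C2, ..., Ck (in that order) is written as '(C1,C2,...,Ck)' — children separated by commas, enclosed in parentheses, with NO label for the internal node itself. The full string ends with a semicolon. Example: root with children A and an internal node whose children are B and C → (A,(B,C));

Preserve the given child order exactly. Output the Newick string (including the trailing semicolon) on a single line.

internal I5 with children ['I2', 'I3', 'I4']
  internal I2 with children ['P', 'E', 'L']
    leaf 'P' → 'P'
    leaf 'E' → 'E'
    leaf 'L' → 'L'
  → '(P,E,L)'
  internal I3 with children ['I1', 'D']
    internal I1 with children ['R', 'I0', 'B']
      leaf 'R' → 'R'
      internal I0 with children ['F', 'G']
        leaf 'F' → 'F'
        leaf 'G' → 'G'
      → '(F,G)'
      leaf 'B' → 'B'
    → '(R,(F,G),B)'
    leaf 'D' → 'D'
  → '((R,(F,G),B),D)'
  internal I4 with children ['T', 'N']
    leaf 'T' → 'T'
    leaf 'N' → 'N'
  → '(T,N)'
→ '((P,E,L),((R,(F,G),B),D),(T,N))'
Final: ((P,E,L),((R,(F,G),B),D),(T,N));

Answer: ((P,E,L),((R,(F,G),B),D),(T,N));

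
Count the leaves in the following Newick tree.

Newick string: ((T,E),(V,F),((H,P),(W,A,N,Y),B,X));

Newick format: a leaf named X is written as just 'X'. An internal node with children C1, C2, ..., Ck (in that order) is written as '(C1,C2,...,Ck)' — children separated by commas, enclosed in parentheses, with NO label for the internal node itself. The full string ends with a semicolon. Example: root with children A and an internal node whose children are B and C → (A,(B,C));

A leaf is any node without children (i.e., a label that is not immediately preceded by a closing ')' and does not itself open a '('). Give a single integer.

Newick: ((T,E),(V,F),((H,P),(W,A,N,Y),B,X));
Scan left-to-right; a leaf is any maximal label run not followed by '(':
  pos 2: leaf 'T' → count = 1
  pos 4: leaf 'E' → count = 2
  pos 8: leaf 'V' → count = 3
  pos 10: leaf 'F' → count = 4
  pos 15: leaf 'H' → count = 5
  pos 17: leaf 'P' → count = 6
  pos 21: leaf 'W' → count = 7
  pos 23: leaf 'A' → count = 8
  pos 25: leaf 'N' → count = 9
  pos 27: leaf 'Y' → count = 10
  pos 30: leaf 'B' → count = 11
  pos 32: leaf 'X' → count = 12
Total leaves: 12

Answer: 12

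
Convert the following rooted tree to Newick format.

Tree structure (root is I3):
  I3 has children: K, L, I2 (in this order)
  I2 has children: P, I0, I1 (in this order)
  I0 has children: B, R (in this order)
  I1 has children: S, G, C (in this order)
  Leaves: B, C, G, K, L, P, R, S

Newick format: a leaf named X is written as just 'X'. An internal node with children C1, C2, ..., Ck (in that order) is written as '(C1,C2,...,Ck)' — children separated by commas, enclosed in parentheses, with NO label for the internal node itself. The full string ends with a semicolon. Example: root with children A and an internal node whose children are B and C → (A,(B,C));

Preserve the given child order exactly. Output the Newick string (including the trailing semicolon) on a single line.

internal I3 with children ['K', 'L', 'I2']
  leaf 'K' → 'K'
  leaf 'L' → 'L'
  internal I2 with children ['P', 'I0', 'I1']
    leaf 'P' → 'P'
    internal I0 with children ['B', 'R']
      leaf 'B' → 'B'
      leaf 'R' → 'R'
    → '(B,R)'
    internal I1 with children ['S', 'G', 'C']
      leaf 'S' → 'S'
      leaf 'G' → 'G'
      leaf 'C' → 'C'
    → '(S,G,C)'
  → '(P,(B,R),(S,G,C))'
→ '(K,L,(P,(B,R),(S,G,C)))'
Final: (K,L,(P,(B,R),(S,G,C)));

Answer: (K,L,(P,(B,R),(S,G,C)));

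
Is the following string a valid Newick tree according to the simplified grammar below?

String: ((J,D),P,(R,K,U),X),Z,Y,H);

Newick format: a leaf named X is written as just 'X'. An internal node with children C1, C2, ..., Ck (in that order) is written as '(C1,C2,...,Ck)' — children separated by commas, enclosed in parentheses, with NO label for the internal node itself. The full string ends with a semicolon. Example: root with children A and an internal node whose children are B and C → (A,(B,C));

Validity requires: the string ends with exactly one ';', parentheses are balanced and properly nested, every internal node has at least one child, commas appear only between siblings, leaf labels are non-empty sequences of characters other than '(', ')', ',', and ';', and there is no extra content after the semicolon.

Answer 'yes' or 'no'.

Answer: no

Derivation:
Input: ((J,D),P,(R,K,U),X),Z,Y,H);
Paren balance: 3 '(' vs 4 ')' MISMATCH
Ends with single ';': True
Full parse: FAILS (extra content after tree at pos 19)
Valid: False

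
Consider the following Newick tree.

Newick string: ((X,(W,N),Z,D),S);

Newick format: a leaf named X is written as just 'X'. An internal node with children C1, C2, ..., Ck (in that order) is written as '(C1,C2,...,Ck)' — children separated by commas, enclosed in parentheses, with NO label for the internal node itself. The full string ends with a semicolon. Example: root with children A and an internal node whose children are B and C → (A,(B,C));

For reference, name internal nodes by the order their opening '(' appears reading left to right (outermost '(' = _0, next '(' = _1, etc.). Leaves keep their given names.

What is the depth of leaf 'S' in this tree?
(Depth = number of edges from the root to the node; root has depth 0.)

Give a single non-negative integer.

Newick: ((X,(W,N),Z,D),S);
Naming internals by '(' encounter order: outermost '(' = _0, next = _1, ...
Query node: S
Path from root: _0 -> S
Depth of S: 1 (number of edges from root)

Answer: 1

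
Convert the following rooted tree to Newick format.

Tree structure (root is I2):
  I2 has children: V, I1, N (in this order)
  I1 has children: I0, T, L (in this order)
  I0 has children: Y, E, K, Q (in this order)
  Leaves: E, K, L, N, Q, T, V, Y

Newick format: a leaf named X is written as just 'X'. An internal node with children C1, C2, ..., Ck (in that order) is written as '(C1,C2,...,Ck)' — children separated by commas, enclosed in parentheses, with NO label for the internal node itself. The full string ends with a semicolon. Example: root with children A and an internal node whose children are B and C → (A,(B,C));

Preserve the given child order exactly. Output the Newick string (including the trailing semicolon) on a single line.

Answer: (V,((Y,E,K,Q),T,L),N);

Derivation:
internal I2 with children ['V', 'I1', 'N']
  leaf 'V' → 'V'
  internal I1 with children ['I0', 'T', 'L']
    internal I0 with children ['Y', 'E', 'K', 'Q']
      leaf 'Y' → 'Y'
      leaf 'E' → 'E'
      leaf 'K' → 'K'
      leaf 'Q' → 'Q'
    → '(Y,E,K,Q)'
    leaf 'T' → 'T'
    leaf 'L' → 'L'
  → '((Y,E,K,Q),T,L)'
  leaf 'N' → 'N'
→ '(V,((Y,E,K,Q),T,L),N)'
Final: (V,((Y,E,K,Q),T,L),N);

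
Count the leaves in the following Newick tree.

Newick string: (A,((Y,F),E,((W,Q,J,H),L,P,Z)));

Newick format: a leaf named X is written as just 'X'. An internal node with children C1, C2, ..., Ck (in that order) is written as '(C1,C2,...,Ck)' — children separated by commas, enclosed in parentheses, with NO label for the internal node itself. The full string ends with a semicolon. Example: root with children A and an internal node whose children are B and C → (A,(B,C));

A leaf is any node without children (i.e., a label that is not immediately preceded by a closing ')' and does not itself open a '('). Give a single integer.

Answer: 11

Derivation:
Newick: (A,((Y,F),E,((W,Q,J,H),L,P,Z)));
Scan left-to-right; a leaf is any maximal label run not followed by '(':
  pos 1: leaf 'A' → count = 1
  pos 5: leaf 'Y' → count = 2
  pos 7: leaf 'F' → count = 3
  pos 10: leaf 'E' → count = 4
  pos 14: leaf 'W' → count = 5
  pos 16: leaf 'Q' → count = 6
  pos 18: leaf 'J' → count = 7
  pos 20: leaf 'H' → count = 8
  pos 23: leaf 'L' → count = 9
  pos 25: leaf 'P' → count = 10
  pos 27: leaf 'Z' → count = 11
Total leaves: 11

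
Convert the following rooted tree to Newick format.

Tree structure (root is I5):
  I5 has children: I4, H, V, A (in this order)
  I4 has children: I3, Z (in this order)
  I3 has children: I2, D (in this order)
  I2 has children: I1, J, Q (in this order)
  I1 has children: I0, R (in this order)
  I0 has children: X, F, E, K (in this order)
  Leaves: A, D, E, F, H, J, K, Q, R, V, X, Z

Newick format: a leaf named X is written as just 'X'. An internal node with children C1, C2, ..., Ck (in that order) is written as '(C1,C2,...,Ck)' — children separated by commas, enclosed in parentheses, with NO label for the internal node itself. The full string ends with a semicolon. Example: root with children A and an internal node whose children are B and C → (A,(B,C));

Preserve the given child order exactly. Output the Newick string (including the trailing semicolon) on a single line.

internal I5 with children ['I4', 'H', 'V', 'A']
  internal I4 with children ['I3', 'Z']
    internal I3 with children ['I2', 'D']
      internal I2 with children ['I1', 'J', 'Q']
        internal I1 with children ['I0', 'R']
          internal I0 with children ['X', 'F', 'E', 'K']
            leaf 'X' → 'X'
            leaf 'F' → 'F'
            leaf 'E' → 'E'
            leaf 'K' → 'K'
          → '(X,F,E,K)'
          leaf 'R' → 'R'
        → '((X,F,E,K),R)'
        leaf 'J' → 'J'
        leaf 'Q' → 'Q'
      → '(((X,F,E,K),R),J,Q)'
      leaf 'D' → 'D'
    → '((((X,F,E,K),R),J,Q),D)'
    leaf 'Z' → 'Z'
  → '(((((X,F,E,K),R),J,Q),D),Z)'
  leaf 'H' → 'H'
  leaf 'V' → 'V'
  leaf 'A' → 'A'
→ '((((((X,F,E,K),R),J,Q),D),Z),H,V,A)'
Final: ((((((X,F,E,K),R),J,Q),D),Z),H,V,A);

Answer: ((((((X,F,E,K),R),J,Q),D),Z),H,V,A);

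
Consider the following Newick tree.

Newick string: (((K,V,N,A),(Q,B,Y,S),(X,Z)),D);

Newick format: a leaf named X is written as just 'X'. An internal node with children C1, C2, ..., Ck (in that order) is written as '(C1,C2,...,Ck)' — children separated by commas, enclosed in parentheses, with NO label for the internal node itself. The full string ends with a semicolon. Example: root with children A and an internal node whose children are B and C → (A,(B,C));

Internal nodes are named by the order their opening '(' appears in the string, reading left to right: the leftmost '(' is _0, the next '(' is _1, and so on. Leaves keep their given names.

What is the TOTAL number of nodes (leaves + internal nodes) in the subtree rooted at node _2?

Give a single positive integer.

Answer: 5

Derivation:
Newick: (((K,V,N,A),(Q,B,Y,S),(X,Z)),D);
Locate _2: it is the '(' at position 2 (the 3rd '(' reading left to right).
Query: subtree rooted at _2
_2: subtree_size = 1 + 4
  K: subtree_size = 1 + 0
  V: subtree_size = 1 + 0
  N: subtree_size = 1 + 0
  A: subtree_size = 1 + 0
Total subtree size of _2: 5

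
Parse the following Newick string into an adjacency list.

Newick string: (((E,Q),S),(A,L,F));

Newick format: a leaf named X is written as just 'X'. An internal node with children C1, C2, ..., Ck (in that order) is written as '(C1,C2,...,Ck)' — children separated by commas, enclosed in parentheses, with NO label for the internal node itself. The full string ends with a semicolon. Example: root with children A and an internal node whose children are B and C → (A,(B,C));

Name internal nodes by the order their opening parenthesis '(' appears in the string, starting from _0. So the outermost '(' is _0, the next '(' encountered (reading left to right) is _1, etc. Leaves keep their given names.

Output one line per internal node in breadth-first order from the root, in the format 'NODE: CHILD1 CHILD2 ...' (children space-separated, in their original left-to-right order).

Input: (((E,Q),S),(A,L,F));
Scanning left-to-right, naming '(' by encounter order:
  pos 0: '(' -> open internal node _0 (depth 1)
  pos 1: '(' -> open internal node _1 (depth 2)
  pos 2: '(' -> open internal node _2 (depth 3)
  pos 6: ')' -> close internal node _2 (now at depth 2)
  pos 9: ')' -> close internal node _1 (now at depth 1)
  pos 11: '(' -> open internal node _3 (depth 2)
  pos 17: ')' -> close internal node _3 (now at depth 1)
  pos 18: ')' -> close internal node _0 (now at depth 0)
Total internal nodes: 4
BFS adjacency from root:
  _0: _1 _3
  _1: _2 S
  _3: A L F
  _2: E Q

Answer: _0: _1 _3
_1: _2 S
_3: A L F
_2: E Q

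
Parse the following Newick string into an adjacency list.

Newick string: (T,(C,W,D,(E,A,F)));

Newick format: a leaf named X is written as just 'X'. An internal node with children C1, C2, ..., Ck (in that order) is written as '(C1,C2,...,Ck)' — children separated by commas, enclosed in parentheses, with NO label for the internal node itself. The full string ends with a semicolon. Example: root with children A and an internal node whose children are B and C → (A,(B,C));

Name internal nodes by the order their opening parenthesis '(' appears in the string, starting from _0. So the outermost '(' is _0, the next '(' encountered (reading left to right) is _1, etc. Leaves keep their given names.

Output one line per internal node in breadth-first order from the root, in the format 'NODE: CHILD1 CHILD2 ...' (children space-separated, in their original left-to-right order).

Answer: _0: T _1
_1: C W D _2
_2: E A F

Derivation:
Input: (T,(C,W,D,(E,A,F)));
Scanning left-to-right, naming '(' by encounter order:
  pos 0: '(' -> open internal node _0 (depth 1)
  pos 3: '(' -> open internal node _1 (depth 2)
  pos 10: '(' -> open internal node _2 (depth 3)
  pos 16: ')' -> close internal node _2 (now at depth 2)
  pos 17: ')' -> close internal node _1 (now at depth 1)
  pos 18: ')' -> close internal node _0 (now at depth 0)
Total internal nodes: 3
BFS adjacency from root:
  _0: T _1
  _1: C W D _2
  _2: E A F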